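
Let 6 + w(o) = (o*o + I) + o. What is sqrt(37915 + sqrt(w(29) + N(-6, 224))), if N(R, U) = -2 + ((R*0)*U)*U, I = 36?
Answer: sqrt(37915 + sqrt(898)) ≈ 194.79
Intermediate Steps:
N(R, U) = -2 (N(R, U) = -2 + (0*U)*U = -2 + 0*U = -2 + 0 = -2)
w(o) = 30 + o + o**2 (w(o) = -6 + ((o*o + 36) + o) = -6 + ((o**2 + 36) + o) = -6 + ((36 + o**2) + o) = -6 + (36 + o + o**2) = 30 + o + o**2)
sqrt(37915 + sqrt(w(29) + N(-6, 224))) = sqrt(37915 + sqrt((30 + 29 + 29**2) - 2)) = sqrt(37915 + sqrt((30 + 29 + 841) - 2)) = sqrt(37915 + sqrt(900 - 2)) = sqrt(37915 + sqrt(898))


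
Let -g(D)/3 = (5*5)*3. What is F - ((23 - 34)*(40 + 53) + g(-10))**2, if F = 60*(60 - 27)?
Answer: -1555524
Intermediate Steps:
F = 1980 (F = 60*33 = 1980)
g(D) = -225 (g(D) = -3*5*5*3 = -75*3 = -3*75 = -225)
F - ((23 - 34)*(40 + 53) + g(-10))**2 = 1980 - ((23 - 34)*(40 + 53) - 225)**2 = 1980 - (-11*93 - 225)**2 = 1980 - (-1023 - 225)**2 = 1980 - 1*(-1248)**2 = 1980 - 1*1557504 = 1980 - 1557504 = -1555524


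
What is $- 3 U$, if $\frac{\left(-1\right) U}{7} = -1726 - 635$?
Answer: $-49581$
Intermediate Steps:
$U = 16527$ ($U = - 7 \left(-1726 - 635\right) = \left(-7\right) \left(-2361\right) = 16527$)
$- 3 U = \left(-3\right) 16527 = -49581$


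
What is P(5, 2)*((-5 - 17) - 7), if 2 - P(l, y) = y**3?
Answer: 174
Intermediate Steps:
P(l, y) = 2 - y**3
P(5, 2)*((-5 - 17) - 7) = (2 - 1*2**3)*((-5 - 17) - 7) = (2 - 1*8)*(-22 - 7) = (2 - 8)*(-29) = -6*(-29) = 174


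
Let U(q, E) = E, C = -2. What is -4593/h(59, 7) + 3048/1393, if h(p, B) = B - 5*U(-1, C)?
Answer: -6346233/23681 ≈ -267.99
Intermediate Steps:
h(p, B) = 10 + B (h(p, B) = B - 5*(-2) = B + 10 = 10 + B)
-4593/h(59, 7) + 3048/1393 = -4593/(10 + 7) + 3048/1393 = -4593/17 + 3048*(1/1393) = -4593*1/17 + 3048/1393 = -4593/17 + 3048/1393 = -6346233/23681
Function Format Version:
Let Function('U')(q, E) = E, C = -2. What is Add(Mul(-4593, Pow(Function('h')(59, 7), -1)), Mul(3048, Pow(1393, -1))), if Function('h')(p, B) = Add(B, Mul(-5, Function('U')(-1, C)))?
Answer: Rational(-6346233, 23681) ≈ -267.99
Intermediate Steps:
Function('h')(p, B) = Add(10, B) (Function('h')(p, B) = Add(B, Mul(-5, -2)) = Add(B, 10) = Add(10, B))
Add(Mul(-4593, Pow(Function('h')(59, 7), -1)), Mul(3048, Pow(1393, -1))) = Add(Mul(-4593, Pow(Add(10, 7), -1)), Mul(3048, Pow(1393, -1))) = Add(Mul(-4593, Pow(17, -1)), Mul(3048, Rational(1, 1393))) = Add(Mul(-4593, Rational(1, 17)), Rational(3048, 1393)) = Add(Rational(-4593, 17), Rational(3048, 1393)) = Rational(-6346233, 23681)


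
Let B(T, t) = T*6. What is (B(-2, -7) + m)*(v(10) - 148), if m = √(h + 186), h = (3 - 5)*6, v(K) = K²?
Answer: 576 - 48*√174 ≈ -57.164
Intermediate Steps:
B(T, t) = 6*T
h = -12 (h = -2*6 = -12)
m = √174 (m = √(-12 + 186) = √174 ≈ 13.191)
(B(-2, -7) + m)*(v(10) - 148) = (6*(-2) + √174)*(10² - 148) = (-12 + √174)*(100 - 148) = (-12 + √174)*(-48) = 576 - 48*√174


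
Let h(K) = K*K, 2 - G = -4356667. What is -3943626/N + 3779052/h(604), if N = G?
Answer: 1252115069581/132448546492 ≈ 9.4536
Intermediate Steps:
G = 4356669 (G = 2 - 1*(-4356667) = 2 + 4356667 = 4356669)
h(K) = K**2
N = 4356669
-3943626/N + 3779052/h(604) = -3943626/4356669 + 3779052/(604**2) = -3943626*1/4356669 + 3779052/364816 = -1314542/1452223 + 3779052*(1/364816) = -1314542/1452223 + 944763/91204 = 1252115069581/132448546492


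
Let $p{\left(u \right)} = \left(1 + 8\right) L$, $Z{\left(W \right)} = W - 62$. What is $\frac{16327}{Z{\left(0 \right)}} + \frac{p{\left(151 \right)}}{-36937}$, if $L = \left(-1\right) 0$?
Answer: $- \frac{16327}{62} \approx -263.34$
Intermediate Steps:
$L = 0$
$Z{\left(W \right)} = -62 + W$
$p{\left(u \right)} = 0$ ($p{\left(u \right)} = \left(1 + 8\right) 0 = 9 \cdot 0 = 0$)
$\frac{16327}{Z{\left(0 \right)}} + \frac{p{\left(151 \right)}}{-36937} = \frac{16327}{-62 + 0} + \frac{0}{-36937} = \frac{16327}{-62} + 0 \left(- \frac{1}{36937}\right) = 16327 \left(- \frac{1}{62}\right) + 0 = - \frac{16327}{62} + 0 = - \frac{16327}{62}$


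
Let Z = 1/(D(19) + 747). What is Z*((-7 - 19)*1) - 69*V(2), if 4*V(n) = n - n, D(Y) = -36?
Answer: -26/711 ≈ -0.036568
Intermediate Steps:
V(n) = 0 (V(n) = (n - n)/4 = (¼)*0 = 0)
Z = 1/711 (Z = 1/(-36 + 747) = 1/711 ≈ 0.0014065)
Z*((-7 - 19)*1) - 69*V(2) = ((-7 - 19)*1)/711 - 69*0 = (-26*1)/711 + 0 = (1/711)*(-26) + 0 = -26/711 + 0 = -26/711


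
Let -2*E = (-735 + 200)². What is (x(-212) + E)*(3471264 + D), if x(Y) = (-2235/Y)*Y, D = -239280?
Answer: -469760794440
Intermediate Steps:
E = -286225/2 (E = -(-735 + 200)²/2 = -½*(-535)² = -½*286225 = -286225/2 ≈ -1.4311e+5)
x(Y) = -2235
(x(-212) + E)*(3471264 + D) = (-2235 - 286225/2)*(3471264 - 239280) = -290695/2*3231984 = -469760794440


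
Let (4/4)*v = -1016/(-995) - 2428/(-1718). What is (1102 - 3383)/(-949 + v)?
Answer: 1949582105/809034371 ≈ 2.4098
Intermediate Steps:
v = 2080674/854705 (v = -1016/(-995) - 2428/(-1718) = -1016*(-1/995) - 2428*(-1/1718) = 1016/995 + 1214/859 = 2080674/854705 ≈ 2.4344)
(1102 - 3383)/(-949 + v) = (1102 - 3383)/(-949 + 2080674/854705) = -2281/(-809034371/854705) = -2281*(-854705/809034371) = 1949582105/809034371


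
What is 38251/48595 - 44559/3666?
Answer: -675038813/59383090 ≈ -11.368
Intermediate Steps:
38251/48595 - 44559/3666 = 38251*(1/48595) - 44559*1/3666 = 38251/48595 - 14853/1222 = -675038813/59383090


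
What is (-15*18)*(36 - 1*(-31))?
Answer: -18090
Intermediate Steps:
(-15*18)*(36 - 1*(-31)) = -270*(36 + 31) = -270*67 = -18090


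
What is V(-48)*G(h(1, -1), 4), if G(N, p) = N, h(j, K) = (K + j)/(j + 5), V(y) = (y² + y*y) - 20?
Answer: 0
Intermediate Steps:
V(y) = -20 + 2*y² (V(y) = (y² + y²) - 20 = 2*y² - 20 = -20 + 2*y²)
h(j, K) = (K + j)/(5 + j)
V(-48)*G(h(1, -1), 4) = (-20 + 2*(-48)²)*((-1 + 1)/(5 + 1)) = (-20 + 2*2304)*(0/6) = (-20 + 4608)*((⅙)*0) = 4588*0 = 0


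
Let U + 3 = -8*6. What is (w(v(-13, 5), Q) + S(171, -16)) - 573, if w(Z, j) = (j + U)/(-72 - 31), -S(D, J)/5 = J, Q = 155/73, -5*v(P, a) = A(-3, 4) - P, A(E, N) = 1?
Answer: -3703299/7519 ≈ -492.53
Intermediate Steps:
v(P, a) = -1/5 + P/5 (v(P, a) = -(1 - P)/5 = -1/5 + P/5)
Q = 155/73 (Q = 155*(1/73) = 155/73 ≈ 2.1233)
S(D, J) = -5*J
U = -51 (U = -3 - 8*6 = -3 - 48 = -51)
w(Z, j) = 51/103 - j/103 (w(Z, j) = (j - 51)/(-72 - 31) = (-51 + j)/(-103) = (-51 + j)*(-1/103) = 51/103 - j/103)
(w(v(-13, 5), Q) + S(171, -16)) - 573 = ((51/103 - 1/103*155/73) - 5*(-16)) - 573 = ((51/103 - 155/7519) + 80) - 573 = (3568/7519 + 80) - 573 = 605088/7519 - 573 = -3703299/7519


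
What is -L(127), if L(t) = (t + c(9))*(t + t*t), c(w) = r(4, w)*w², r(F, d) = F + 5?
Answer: -13915136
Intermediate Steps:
r(F, d) = 5 + F
c(w) = 9*w² (c(w) = (5 + 4)*w² = 9*w²)
L(t) = (729 + t)*(t + t²) (L(t) = (t + 9*9²)*(t + t*t) = (t + 9*81)*(t + t²) = (t + 729)*(t + t²) = (729 + t)*(t + t²))
-L(127) = -127*(729 + 127² + 730*127) = -127*(729 + 16129 + 92710) = -127*109568 = -1*13915136 = -13915136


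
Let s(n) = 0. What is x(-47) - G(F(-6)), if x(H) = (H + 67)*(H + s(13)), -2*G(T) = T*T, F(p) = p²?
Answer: -292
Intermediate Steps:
G(T) = -T²/2 (G(T) = -T*T/2 = -T²/2)
x(H) = H*(67 + H) (x(H) = (H + 67)*(H + 0) = (67 + H)*H = H*(67 + H))
x(-47) - G(F(-6)) = -47*(67 - 47) - (-1)*((-6)²)²/2 = -47*20 - (-1)*36²/2 = -940 - (-1)*1296/2 = -940 - 1*(-648) = -940 + 648 = -292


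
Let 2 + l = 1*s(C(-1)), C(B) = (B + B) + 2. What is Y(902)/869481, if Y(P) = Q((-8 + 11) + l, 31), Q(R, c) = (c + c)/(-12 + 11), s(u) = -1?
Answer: -62/869481 ≈ -7.1307e-5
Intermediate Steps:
C(B) = 2 + 2*B (C(B) = 2*B + 2 = 2 + 2*B)
l = -3 (l = -2 + 1*(-1) = -2 - 1 = -3)
Q(R, c) = -2*c (Q(R, c) = (2*c)/(-1) = (2*c)*(-1) = -2*c)
Y(P) = -62 (Y(P) = -2*31 = -62)
Y(902)/869481 = -62/869481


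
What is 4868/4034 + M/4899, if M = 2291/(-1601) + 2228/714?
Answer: 6817288216121/5647716467631 ≈ 1.2071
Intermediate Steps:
M = 965627/571557 (M = 2291*(-1/1601) + 2228*(1/714) = -2291/1601 + 1114/357 = 965627/571557 ≈ 1.6895)
4868/4034 + M/4899 = 4868/4034 + (965627/571557)/4899 = 4868*(1/4034) + (965627/571557)*(1/4899) = 2434/2017 + 965627/2800057743 = 6817288216121/5647716467631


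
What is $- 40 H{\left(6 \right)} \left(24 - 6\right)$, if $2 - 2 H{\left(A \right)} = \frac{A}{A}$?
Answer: $-360$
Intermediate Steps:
$H{\left(A \right)} = \frac{1}{2}$ ($H{\left(A \right)} = 1 - \frac{A \frac{1}{A}}{2} = 1 - \frac{1}{2} = \frac{1}{2}$)
$- 40 H{\left(6 \right)} \left(24 - 6\right) = \left(-40\right) \frac{1}{2} \left(24 - 6\right) = - 20 \left(24 - 6\right) = \left(-20\right) 18 = -360$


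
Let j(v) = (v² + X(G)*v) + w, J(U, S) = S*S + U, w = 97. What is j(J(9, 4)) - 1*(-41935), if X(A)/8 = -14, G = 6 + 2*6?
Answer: 39857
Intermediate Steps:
G = 18 (G = 6 + 12 = 18)
J(U, S) = U + S² (J(U, S) = S² + U = U + S²)
X(A) = -112 (X(A) = 8*(-14) = -112)
j(v) = 97 + v² - 112*v (j(v) = (v² - 112*v) + 97 = 97 + v² - 112*v)
j(J(9, 4)) - 1*(-41935) = (97 + (9 + 4²)² - 112*(9 + 4²)) - 1*(-41935) = (97 + (9 + 16)² - 112*(9 + 16)) + 41935 = (97 + 25² - 112*25) + 41935 = (97 + 625 - 2800) + 41935 = -2078 + 41935 = 39857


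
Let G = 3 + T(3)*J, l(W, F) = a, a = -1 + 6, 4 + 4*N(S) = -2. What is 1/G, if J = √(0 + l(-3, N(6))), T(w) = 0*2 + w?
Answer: -1/12 + √5/12 ≈ 0.10301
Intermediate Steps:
N(S) = -3/2 (N(S) = -1 + (¼)*(-2) = -1 - ½ = -3/2)
T(w) = w (T(w) = 0 + w = w)
a = 5
l(W, F) = 5
J = √5 (J = √(0 + 5) = √5 ≈ 2.2361)
G = 3 + 3*√5 ≈ 9.7082
1/G = 1/(3 + 3*√5)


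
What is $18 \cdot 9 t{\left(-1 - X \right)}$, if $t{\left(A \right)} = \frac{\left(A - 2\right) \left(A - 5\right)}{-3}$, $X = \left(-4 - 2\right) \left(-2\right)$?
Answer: $-14580$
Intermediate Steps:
$X = 12$ ($X = \left(-6\right) \left(-2\right) = 12$)
$t{\left(A \right)} = - \frac{\left(-5 + A\right) \left(-2 + A\right)}{3}$ ($t{\left(A \right)} = \left(-2 + A\right) \left(-5 + A\right) \left(- \frac{1}{3}\right) = \left(-5 + A\right) \left(-2 + A\right) \left(- \frac{1}{3}\right) = - \frac{\left(-5 + A\right) \left(-2 + A\right)}{3}$)
$18 \cdot 9 t{\left(-1 - X \right)} = 18 \cdot 9 \left(- \frac{10}{3} - \frac{\left(-1 - 12\right)^{2}}{3} + \frac{7 \left(-1 - 12\right)}{3}\right) = 162 \left(- \frac{10}{3} - \frac{\left(-1 - 12\right)^{2}}{3} + \frac{7 \left(-1 - 12\right)}{3}\right) = 162 \left(- \frac{10}{3} - \frac{\left(-13\right)^{2}}{3} + \frac{7}{3} \left(-13\right)\right) = 162 \left(- \frac{10}{3} - \frac{169}{3} - \frac{91}{3}\right) = 162 \left(-90\right) = -14580$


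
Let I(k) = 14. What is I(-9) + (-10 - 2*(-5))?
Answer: 14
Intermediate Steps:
I(-9) + (-10 - 2*(-5)) = 14 + (-10 - 2*(-5)) = 14 + (-10 + 10) = 14 + 0 = 14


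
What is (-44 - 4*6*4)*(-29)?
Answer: 4060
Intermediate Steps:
(-44 - 4*6*4)*(-29) = (-44 - 24*4)*(-29) = (-44 - 96)*(-29) = -140*(-29) = 4060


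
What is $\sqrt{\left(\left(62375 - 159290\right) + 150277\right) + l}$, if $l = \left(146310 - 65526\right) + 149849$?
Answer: $3 \sqrt{31555} \approx 532.91$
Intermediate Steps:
$l = 230633$ ($l = 80784 + 149849 = 230633$)
$\sqrt{\left(\left(62375 - 159290\right) + 150277\right) + l} = \sqrt{\left(\left(62375 - 159290\right) + 150277\right) + 230633} = \sqrt{\left(-96915 + 150277\right) + 230633} = \sqrt{53362 + 230633} = \sqrt{283995} = 3 \sqrt{31555}$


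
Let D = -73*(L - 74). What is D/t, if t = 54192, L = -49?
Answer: 2993/18064 ≈ 0.16569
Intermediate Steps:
D = 8979 (D = -73*(-49 - 74) = -73*(-123) = 8979)
D/t = 8979/54192 = 8979*(1/54192) = 2993/18064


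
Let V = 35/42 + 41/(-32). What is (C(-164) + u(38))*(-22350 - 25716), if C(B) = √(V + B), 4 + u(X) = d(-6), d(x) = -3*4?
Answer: 769056 - 8011*I*√94722/4 ≈ 7.6906e+5 - 6.1639e+5*I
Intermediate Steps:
d(x) = -12
V = -43/96 (V = 35*(1/42) + 41*(-1/32) = ⅚ - 41/32 = -43/96 ≈ -0.44792)
u(X) = -16 (u(X) = -4 - 12 = -16)
C(B) = √(-43/96 + B)
(C(-164) + u(38))*(-22350 - 25716) = (√(-258 + 576*(-164))/24 - 16)*(-22350 - 25716) = (√(-258 - 94464)/24 - 16)*(-48066) = (√(-94722)/24 - 16)*(-48066) = ((I*√94722)/24 - 16)*(-48066) = (I*√94722/24 - 16)*(-48066) = (-16 + I*√94722/24)*(-48066) = 769056 - 8011*I*√94722/4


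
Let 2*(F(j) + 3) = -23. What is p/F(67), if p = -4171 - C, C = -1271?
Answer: 200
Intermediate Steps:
F(j) = -29/2 (F(j) = -3 + (½)*(-23) = -3 - 23/2 = -29/2)
p = -2900 (p = -4171 - 1*(-1271) = -4171 + 1271 = -2900)
p/F(67) = -2900/(-29/2) = -2900*(-2/29) = 200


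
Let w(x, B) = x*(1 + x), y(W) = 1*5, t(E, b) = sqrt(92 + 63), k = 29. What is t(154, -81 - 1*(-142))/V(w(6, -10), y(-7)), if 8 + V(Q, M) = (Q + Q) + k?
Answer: sqrt(155)/105 ≈ 0.11857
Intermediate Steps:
t(E, b) = sqrt(155)
y(W) = 5
V(Q, M) = 21 + 2*Q (V(Q, M) = -8 + ((Q + Q) + 29) = -8 + (2*Q + 29) = -8 + (29 + 2*Q) = 21 + 2*Q)
t(154, -81 - 1*(-142))/V(w(6, -10), y(-7)) = sqrt(155)/(21 + 2*(6*(1 + 6))) = sqrt(155)/(21 + 2*(6*7)) = sqrt(155)/(21 + 2*42) = sqrt(155)/(21 + 84) = sqrt(155)/105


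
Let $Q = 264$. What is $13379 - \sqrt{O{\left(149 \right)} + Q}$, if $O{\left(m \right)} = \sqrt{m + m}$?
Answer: $13379 - \sqrt{264 + \sqrt{298}} \approx 13362.0$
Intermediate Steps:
$O{\left(m \right)} = \sqrt{2} \sqrt{m}$ ($O{\left(m \right)} = \sqrt{2 m} = \sqrt{2} \sqrt{m}$)
$13379 - \sqrt{O{\left(149 \right)} + Q} = 13379 - \sqrt{\sqrt{2} \sqrt{149} + 264} = 13379 - \sqrt{\sqrt{298} + 264} = 13379 - \sqrt{264 + \sqrt{298}}$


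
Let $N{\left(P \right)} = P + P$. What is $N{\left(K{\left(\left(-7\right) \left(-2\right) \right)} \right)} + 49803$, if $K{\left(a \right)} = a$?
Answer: $49831$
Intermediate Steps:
$N{\left(P \right)} = 2 P$
$N{\left(K{\left(\left(-7\right) \left(-2\right) \right)} \right)} + 49803 = 2 \left(\left(-7\right) \left(-2\right)\right) + 49803 = 2 \cdot 14 + 49803 = 28 + 49803 = 49831$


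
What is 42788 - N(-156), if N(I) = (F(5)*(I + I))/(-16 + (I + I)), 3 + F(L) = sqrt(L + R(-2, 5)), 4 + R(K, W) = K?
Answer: 1754425/41 - 39*I/41 ≈ 42791.0 - 0.95122*I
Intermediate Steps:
R(K, W) = -4 + K
F(L) = -3 + sqrt(-6 + L) (F(L) = -3 + sqrt(L + (-4 - 2)) = -3 + sqrt(L - 6) = -3 + sqrt(-6 + L))
N(I) = 2*I*(-3 + I)/(-16 + 2*I) (N(I) = ((-3 + sqrt(-6 + 5))*(I + I))/(-16 + (I + I)) = ((-3 + sqrt(-1))*(2*I))/(-16 + 2*I) = ((-3 + I)*(2*I))/(-16 + 2*I) = (2*I*(-3 + I))/(-16 + 2*I) = 2*I*(-3 + I)/(-16 + 2*I))
42788 - N(-156) = 42788 - (-156)*(-3 + I)/(-8 - 156) = 42788 - (-156)*(-3 + I)/(-164) = 42788 - (-156)*(-1)*(-3 + I)/164 = 42788 - (-117/41 + 39*I/41) = 42788 + (117/41 - 39*I/41) = 1754425/41 - 39*I/41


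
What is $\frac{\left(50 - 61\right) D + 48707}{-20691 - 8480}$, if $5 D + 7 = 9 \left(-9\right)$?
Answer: $- \frac{244503}{145855} \approx -1.6763$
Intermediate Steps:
$D = - \frac{88}{5}$ ($D = - \frac{7}{5} + \frac{9 \left(-9\right)}{5} = - \frac{7}{5} + \frac{1}{5} \left(-81\right) = - \frac{7}{5} - \frac{81}{5} = - \frac{88}{5} \approx -17.6$)
$\frac{\left(50 - 61\right) D + 48707}{-20691 - 8480} = \frac{\left(50 - 61\right) \left(- \frac{88}{5}\right) + 48707}{-20691 - 8480} = \frac{\left(-11\right) \left(- \frac{88}{5}\right) + 48707}{-29171} = \left(\frac{968}{5} + 48707\right) \left(- \frac{1}{29171}\right) = \frac{244503}{5} \left(- \frac{1}{29171}\right) = - \frac{244503}{145855}$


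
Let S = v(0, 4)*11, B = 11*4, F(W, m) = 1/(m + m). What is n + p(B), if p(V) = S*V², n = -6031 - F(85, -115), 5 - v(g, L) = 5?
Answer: -1387129/230 ≈ -6031.0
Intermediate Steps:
v(g, L) = 0 (v(g, L) = 5 - 1*5 = 5 - 5 = 0)
F(W, m) = 1/(2*m)
B = 44
n = -1387129/230 (n = -6031 - 1/(2*(-115)) = -6031 - (-1)/(2*115) = -6031 - 1*(-1/230) = -6031 + 1/230 = -1387129/230 ≈ -6031.0)
S = 0 (S = 0*11 = 0)
p(V) = 0 (p(V) = 0*V² = 0)
n + p(B) = -1387129/230 + 0 = -1387129/230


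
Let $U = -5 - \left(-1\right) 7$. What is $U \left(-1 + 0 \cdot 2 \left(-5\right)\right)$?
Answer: $-2$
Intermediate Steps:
$U = 2$ ($U = -5 - -7 = -5 + 7 = 2$)
$U \left(-1 + 0 \cdot 2 \left(-5\right)\right) = 2 \left(-1 + 0 \cdot 2 \left(-5\right)\right) = 2 \left(-1 + 0 \left(-5\right)\right) = 2 \left(-1 + 0\right) = 2 \left(-1\right) = -2$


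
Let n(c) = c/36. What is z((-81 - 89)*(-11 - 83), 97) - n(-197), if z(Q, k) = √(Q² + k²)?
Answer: 197/36 + √255369809 ≈ 15986.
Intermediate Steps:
n(c) = c/36 (n(c) = c*(1/36) = c/36)
z((-81 - 89)*(-11 - 83), 97) - n(-197) = √(((-81 - 89)*(-11 - 83))² + 97²) - (-197)/36 = √((-170*(-94))² + 9409) - 1*(-197/36) = √(15980² + 9409) + 197/36 = √(255360400 + 9409) + 197/36 = √255369809 + 197/36 = 197/36 + √255369809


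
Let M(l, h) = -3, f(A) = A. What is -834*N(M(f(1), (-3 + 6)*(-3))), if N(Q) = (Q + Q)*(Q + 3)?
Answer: 0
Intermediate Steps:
N(Q) = 2*Q*(3 + Q) (N(Q) = (2*Q)*(3 + Q) = 2*Q*(3 + Q))
-834*N(M(f(1), (-3 + 6)*(-3))) = -1668*(-3)*(3 - 3) = -1668*(-3)*0 = -834*0 = 0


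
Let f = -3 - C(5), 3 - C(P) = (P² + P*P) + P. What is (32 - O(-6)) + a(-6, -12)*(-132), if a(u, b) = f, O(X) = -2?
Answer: -6434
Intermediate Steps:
C(P) = 3 - P - 2*P² (C(P) = 3 - ((P² + P*P) + P) = 3 - ((P² + P²) + P) = 3 - (2*P² + P) = 3 - (P + 2*P²) = 3 + (-P - 2*P²) = 3 - P - 2*P²)
f = 49 (f = -3 - (3 - 1*5 - 2*5²) = -3 - (3 - 5 - 2*25) = -3 - (3 - 5 - 50) = -3 - 1*(-52) = -3 + 52 = 49)
a(u, b) = 49
(32 - O(-6)) + a(-6, -12)*(-132) = (32 - 1*(-2)) + 49*(-132) = (32 + 2) - 6468 = 34 - 6468 = -6434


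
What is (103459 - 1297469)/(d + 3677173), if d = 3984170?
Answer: -1194010/7661343 ≈ -0.15585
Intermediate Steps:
(103459 - 1297469)/(d + 3677173) = (103459 - 1297469)/(3984170 + 3677173) = -1194010/7661343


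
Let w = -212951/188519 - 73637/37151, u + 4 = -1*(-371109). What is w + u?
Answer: 2599074927866541/7003669369 ≈ 3.7110e+5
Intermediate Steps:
u = 371105 (u = -4 - 1*(-371109) = -4 + 371109 = 371105)
w = -21793316204/7003669369 (w = -212951*1/188519 - 73637*1/37151 = -212951/188519 - 73637/37151 = -21793316204/7003669369 ≈ -3.1117)
w + u = -21793316204/7003669369 + 371105 = 2599074927866541/7003669369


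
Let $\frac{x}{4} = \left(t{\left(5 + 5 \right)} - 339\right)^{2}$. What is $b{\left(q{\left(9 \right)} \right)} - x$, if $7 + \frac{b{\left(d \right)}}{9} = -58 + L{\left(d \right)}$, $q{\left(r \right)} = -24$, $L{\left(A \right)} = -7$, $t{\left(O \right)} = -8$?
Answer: $-482284$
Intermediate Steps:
$b{\left(d \right)} = -648$ ($b{\left(d \right)} = -63 + 9 \left(-58 - 7\right) = -63 + 9 \left(-65\right) = -63 - 585 = -648$)
$x = 481636$ ($x = 4 \left(-8 - 339\right)^{2} = 4 \left(-347\right)^{2} = 4 \cdot 120409 = 481636$)
$b{\left(q{\left(9 \right)} \right)} - x = -648 - 481636 = -482284$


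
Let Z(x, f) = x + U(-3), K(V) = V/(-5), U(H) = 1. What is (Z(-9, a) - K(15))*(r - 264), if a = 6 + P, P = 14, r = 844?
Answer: -2900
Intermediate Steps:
K(V) = -V/5 (K(V) = V*(-⅕) = -V/5)
a = 20 (a = 6 + 14 = 20)
Z(x, f) = 1 + x (Z(x, f) = x + 1 = 1 + x)
(Z(-9, a) - K(15))*(r - 264) = ((1 - 9) - (-1)*15/5)*(844 - 264) = (-8 - 1*(-3))*580 = (-8 + 3)*580 = -5*580 = -2900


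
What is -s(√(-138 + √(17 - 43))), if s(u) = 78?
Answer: -78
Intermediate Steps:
-s(√(-138 + √(17 - 43))) = -1*78 = -78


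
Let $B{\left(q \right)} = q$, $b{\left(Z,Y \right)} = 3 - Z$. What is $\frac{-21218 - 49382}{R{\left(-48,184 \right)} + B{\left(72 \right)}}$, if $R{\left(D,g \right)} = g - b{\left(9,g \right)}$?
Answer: $- \frac{35300}{131} \approx -269.47$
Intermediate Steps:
$R{\left(D,g \right)} = 6 + g$ ($R{\left(D,g \right)} = g - \left(3 - 9\right) = g - -6 = g + 6 = 6 + g$)
$\frac{-21218 - 49382}{R{\left(-48,184 \right)} + B{\left(72 \right)}} = \frac{-21218 - 49382}{\left(6 + 184\right) + 72} = - \frac{70600}{190 + 72} = - \frac{70600}{262} = \left(-70600\right) \frac{1}{262} = - \frac{35300}{131}$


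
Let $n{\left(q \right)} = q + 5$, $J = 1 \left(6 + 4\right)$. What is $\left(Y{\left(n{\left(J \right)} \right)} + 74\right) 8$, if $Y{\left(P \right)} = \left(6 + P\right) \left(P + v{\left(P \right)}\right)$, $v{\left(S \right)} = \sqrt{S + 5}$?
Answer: $3112 + 336 \sqrt{5} \approx 3863.3$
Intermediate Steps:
$J = 10$ ($J = 1 \cdot 10 = 10$)
$v{\left(S \right)} = \sqrt{5 + S}$
$n{\left(q \right)} = 5 + q$
$Y{\left(P \right)} = \left(6 + P\right) \left(P + \sqrt{5 + P}\right)$
$\left(Y{\left(n{\left(J \right)} \right)} + 74\right) 8 = \left(\left(\left(5 + 10\right)^{2} + 6 \left(5 + 10\right) + 6 \sqrt{5 + \left(5 + 10\right)} + \left(5 + 10\right) \sqrt{5 + \left(5 + 10\right)}\right) + 74\right) 8 = \left(\left(15^{2} + 6 \cdot 15 + 6 \sqrt{5 + 15} + 15 \sqrt{5 + 15}\right) + 74\right) 8 = \left(\left(225 + 90 + 6 \sqrt{20} + 15 \sqrt{20}\right) + 74\right) 8 = \left(\left(225 + 90 + 6 \cdot 2 \sqrt{5} + 15 \cdot 2 \sqrt{5}\right) + 74\right) 8 = \left(\left(225 + 90 + 12 \sqrt{5} + 30 \sqrt{5}\right) + 74\right) 8 = \left(\left(315 + 42 \sqrt{5}\right) + 74\right) 8 = \left(389 + 42 \sqrt{5}\right) 8 = 3112 + 336 \sqrt{5}$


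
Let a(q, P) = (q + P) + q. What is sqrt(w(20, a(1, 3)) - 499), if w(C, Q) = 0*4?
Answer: I*sqrt(499) ≈ 22.338*I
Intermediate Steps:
a(q, P) = P + 2*q (a(q, P) = (P + q) + q = P + 2*q)
w(C, Q) = 0
sqrt(w(20, a(1, 3)) - 499) = sqrt(0 - 499) = sqrt(-499) = I*sqrt(499)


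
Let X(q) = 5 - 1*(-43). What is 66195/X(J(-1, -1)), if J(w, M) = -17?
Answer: 22065/16 ≈ 1379.1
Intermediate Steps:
X(q) = 48 (X(q) = 5 + 43 = 48)
66195/X(J(-1, -1)) = 66195/48 = 66195*(1/48) = 22065/16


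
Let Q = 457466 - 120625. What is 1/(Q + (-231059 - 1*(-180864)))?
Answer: 1/286646 ≈ 3.4886e-6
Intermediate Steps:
Q = 336841
1/(Q + (-231059 - 1*(-180864))) = 1/(336841 + (-231059 - 1*(-180864))) = 1/(336841 + (-231059 + 180864)) = 1/(336841 - 50195) = 1/286646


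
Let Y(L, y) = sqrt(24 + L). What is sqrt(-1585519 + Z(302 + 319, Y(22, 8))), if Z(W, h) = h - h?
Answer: I*sqrt(1585519) ≈ 1259.2*I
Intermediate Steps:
Z(W, h) = 0
sqrt(-1585519 + Z(302 + 319, Y(22, 8))) = sqrt(-1585519 + 0) = sqrt(-1585519) = I*sqrt(1585519)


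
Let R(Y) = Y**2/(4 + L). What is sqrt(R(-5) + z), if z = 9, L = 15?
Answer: 14*sqrt(19)/19 ≈ 3.2118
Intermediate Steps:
R(Y) = Y**2/19 (R(Y) = Y**2/(4 + 15) = Y**2/19)
sqrt(R(-5) + z) = sqrt((1/19)*(-5)**2 + 9) = sqrt((1/19)*25 + 9) = sqrt(25/19 + 9) = sqrt(196/19) = 14*sqrt(19)/19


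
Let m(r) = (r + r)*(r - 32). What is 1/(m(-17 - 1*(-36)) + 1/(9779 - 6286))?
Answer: -3493/1725541 ≈ -0.0020243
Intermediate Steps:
m(r) = 2*r*(-32 + r) (m(r) = (2*r)*(-32 + r) = 2*r*(-32 + r))
1/(m(-17 - 1*(-36)) + 1/(9779 - 6286)) = 1/(2*(-17 - 1*(-36))*(-32 + (-17 - 1*(-36))) + 1/(9779 - 6286)) = 1/(2*(-17 + 36)*(-32 + (-17 + 36)) + 1/3493) = 1/(2*19*(-32 + 19) + 1/3493) = 1/(2*19*(-13) + 1/3493) = 1/(-494 + 1/3493) = 1/(-1725541/3493) = -3493/1725541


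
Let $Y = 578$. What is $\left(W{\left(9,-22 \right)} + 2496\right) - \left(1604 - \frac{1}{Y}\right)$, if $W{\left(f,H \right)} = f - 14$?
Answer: $\frac{512687}{578} \approx 887.0$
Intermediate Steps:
$W{\left(f,H \right)} = -14 + f$
$\left(W{\left(9,-22 \right)} + 2496\right) - \left(1604 - \frac{1}{Y}\right) = \left(\left(-14 + 9\right) + 2496\right) - \left(1604 - \frac{1}{578}\right) = \left(-5 + 2496\right) + \left(-1604 + \frac{1}{578}\right) = 2491 - \frac{927111}{578} = \frac{512687}{578}$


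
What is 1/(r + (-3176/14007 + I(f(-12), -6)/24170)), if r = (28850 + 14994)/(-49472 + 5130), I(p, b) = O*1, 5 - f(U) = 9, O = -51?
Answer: -7505974091490/9139446222547 ≈ -0.82127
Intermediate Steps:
f(U) = -4 (f(U) = 5 - 1*9 = 5 - 9 = -4)
I(p, b) = -51 (I(p, b) = -51*1 = -51)
r = -21922/22171 (r = 43844/(-44342) = 43844*(-1/44342) = -21922/22171 ≈ -0.98877)
1/(r + (-3176/14007 + I(f(-12), -6)/24170)) = 1/(-21922/22171 + (-3176/14007 - 51/24170)) = 1/(-21922/22171 - 77478277/338549190) = 1/(-9139446222547/7505974091490) = -7505974091490/9139446222547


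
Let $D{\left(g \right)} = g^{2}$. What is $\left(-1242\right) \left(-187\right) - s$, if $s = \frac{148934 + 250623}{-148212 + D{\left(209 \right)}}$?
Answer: $\frac{24278142431}{104531} \approx 2.3226 \cdot 10^{5}$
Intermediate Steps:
$s = - \frac{399557}{104531}$ ($s = \frac{148934 + 250623}{-148212 + 209^{2}} = \frac{399557}{-148212 + 43681} = \frac{399557}{-104531} = 399557 \left(- \frac{1}{104531}\right) = - \frac{399557}{104531} \approx -3.8224$)
$\left(-1242\right) \left(-187\right) - s = \left(-1242\right) \left(-187\right) - - \frac{399557}{104531} = 232254 + \frac{399557}{104531} = \frac{24278142431}{104531}$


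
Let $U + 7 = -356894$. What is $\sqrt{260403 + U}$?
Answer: $3 i \sqrt{10722} \approx 310.64 i$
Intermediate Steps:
$U = -356901$ ($U = -7 - 356894 = -356901$)
$\sqrt{260403 + U} = \sqrt{260403 - 356901} = \sqrt{-96498} = 3 i \sqrt{10722}$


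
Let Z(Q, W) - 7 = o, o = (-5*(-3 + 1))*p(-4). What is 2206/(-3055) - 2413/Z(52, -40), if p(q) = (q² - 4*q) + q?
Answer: -8004837/876785 ≈ -9.1298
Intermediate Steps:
p(q) = q² - 3*q
o = 280 (o = (-5*(-3 + 1))*(-4*(-3 - 4)) = (-5*(-2))*(-4*(-7)) = 10*28 = 280)
Z(Q, W) = 287 (Z(Q, W) = 7 + 280 = 287)
2206/(-3055) - 2413/Z(52, -40) = 2206/(-3055) - 2413/287 = 2206*(-1/3055) - 2413*1/287 = -2206/3055 - 2413/287 = -8004837/876785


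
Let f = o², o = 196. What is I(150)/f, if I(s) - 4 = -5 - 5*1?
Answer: -3/19208 ≈ -0.00015618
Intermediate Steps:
I(s) = -6 (I(s) = 4 + (-5 - 5*1) = 4 + (-5 - 5) = 4 - 10 = -6)
f = 38416 (f = 196² = 38416)
I(150)/f = -6/38416 = -6*1/38416 = -3/19208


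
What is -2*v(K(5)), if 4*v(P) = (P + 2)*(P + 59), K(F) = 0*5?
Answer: -59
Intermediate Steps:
K(F) = 0
v(P) = (2 + P)*(59 + P)/4 (v(P) = ((P + 2)*(P + 59))/4 = ((2 + P)*(59 + P))/4 = (2 + P)*(59 + P)/4)
-2*v(K(5)) = -2*(59/2 + (1/4)*0**2 + (61/4)*0) = -2*(59/2 + (1/4)*0 + 0) = -2*(59/2 + 0 + 0) = -2*59/2 = -59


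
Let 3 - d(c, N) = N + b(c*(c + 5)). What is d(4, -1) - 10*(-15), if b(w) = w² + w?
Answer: -1178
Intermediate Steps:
b(w) = w + w²
d(c, N) = 3 - N - c*(1 + c*(5 + c))*(5 + c) (d(c, N) = 3 - (N + (c*(c + 5))*(1 + c*(c + 5))) = 3 - (N + (c*(5 + c))*(1 + c*(5 + c))) = 3 - (N + c*(1 + c*(5 + c))*(5 + c)) = 3 + (-N - c*(1 + c*(5 + c))*(5 + c)) = 3 - N - c*(1 + c*(5 + c))*(5 + c))
d(4, -1) - 10*(-15) = (3 - 1*(-1) - 1*4*(1 + 4*(5 + 4))*(5 + 4)) - 10*(-15) = (3 + 1 - 1*4*(1 + 4*9)*9) + 150 = (3 + 1 - 1*4*(1 + 36)*9) + 150 = (3 + 1 - 1*4*37*9) + 150 = (3 + 1 - 1332) + 150 = -1328 + 150 = -1178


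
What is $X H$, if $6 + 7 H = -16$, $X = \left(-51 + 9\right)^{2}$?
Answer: $-5544$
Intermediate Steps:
$X = 1764$ ($X = \left(-42\right)^{2} = 1764$)
$H = - \frac{22}{7}$ ($H = - \frac{6}{7} + \frac{1}{7} \left(-16\right) = - \frac{6}{7} - \frac{16}{7} = - \frac{22}{7} \approx -3.1429$)
$X H = 1764 \left(- \frac{22}{7}\right) = -5544$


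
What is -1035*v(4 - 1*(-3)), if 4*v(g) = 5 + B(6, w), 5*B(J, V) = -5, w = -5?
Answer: -1035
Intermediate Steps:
B(J, V) = -1 (B(J, V) = (⅕)*(-5) = -1)
v(g) = 1 (v(g) = (5 - 1)/4 = (¼)*4 = 1)
-1035*v(4 - 1*(-3)) = -1035*1 = -1035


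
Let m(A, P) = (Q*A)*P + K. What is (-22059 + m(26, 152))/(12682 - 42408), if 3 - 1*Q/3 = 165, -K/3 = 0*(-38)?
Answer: 1942731/29726 ≈ 65.355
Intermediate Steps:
K = 0 (K = -0*(-38) = -3*0 = 0)
Q = -486 (Q = 9 - 3*165 = 9 - 495 = -486)
m(A, P) = -486*A*P (m(A, P) = (-486*A)*P + 0 = -486*A*P + 0 = -486*A*P)
(-22059 + m(26, 152))/(12682 - 42408) = (-22059 - 486*26*152)/(12682 - 42408) = (-22059 - 1920672)/(-29726) = -1942731*(-1/29726) = 1942731/29726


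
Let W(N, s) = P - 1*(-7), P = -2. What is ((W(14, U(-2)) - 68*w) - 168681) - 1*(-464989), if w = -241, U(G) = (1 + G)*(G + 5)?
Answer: 312701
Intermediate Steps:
U(G) = (1 + G)*(5 + G)
W(N, s) = 5 (W(N, s) = -2 - 1*(-7) = -2 + 7 = 5)
((W(14, U(-2)) - 68*w) - 168681) - 1*(-464989) = ((5 - 68*(-241)) - 168681) - 1*(-464989) = ((5 + 16388) - 168681) + 464989 = (16393 - 168681) + 464989 = -152288 + 464989 = 312701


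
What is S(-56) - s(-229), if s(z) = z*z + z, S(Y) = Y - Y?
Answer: -52212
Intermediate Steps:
S(Y) = 0
s(z) = z + z**2 (s(z) = z**2 + z = z + z**2)
S(-56) - s(-229) = 0 - (-229)*(1 - 229) = 0 - (-229)*(-228) = 0 - 1*52212 = 0 - 52212 = -52212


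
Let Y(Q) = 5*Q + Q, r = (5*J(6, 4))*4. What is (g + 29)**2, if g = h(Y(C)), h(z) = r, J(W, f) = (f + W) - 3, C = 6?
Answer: 28561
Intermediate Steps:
J(W, f) = -3 + W + f (J(W, f) = (W + f) - 3 = -3 + W + f)
r = 140 (r = (5*(-3 + 6 + 4))*4 = (5*7)*4 = 35*4 = 140)
Y(Q) = 6*Q
h(z) = 140
g = 140
(g + 29)**2 = (140 + 29)**2 = 169**2 = 28561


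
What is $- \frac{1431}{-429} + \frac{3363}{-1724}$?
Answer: $\frac{341439}{246532} \approx 1.385$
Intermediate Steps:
$- \frac{1431}{-429} + \frac{3363}{-1724} = \left(-1431\right) \left(- \frac{1}{429}\right) + 3363 \left(- \frac{1}{1724}\right) = \frac{477}{143} - \frac{3363}{1724} = \frac{341439}{246532}$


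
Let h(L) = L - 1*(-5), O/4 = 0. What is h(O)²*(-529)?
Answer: -13225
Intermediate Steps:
O = 0 (O = 4*0 = 0)
h(L) = 5 + L (h(L) = L + 5 = 5 + L)
h(O)²*(-529) = (5 + 0)²*(-529) = 5²*(-529) = 25*(-529) = -13225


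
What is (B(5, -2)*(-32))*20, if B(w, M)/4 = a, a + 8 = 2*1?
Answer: 15360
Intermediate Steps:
a = -6 (a = -8 + 2*1 = -8 + 2 = -6)
B(w, M) = -24 (B(w, M) = 4*(-6) = -24)
(B(5, -2)*(-32))*20 = -24*(-32)*20 = 768*20 = 15360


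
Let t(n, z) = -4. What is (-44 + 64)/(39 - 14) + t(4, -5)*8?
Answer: -156/5 ≈ -31.200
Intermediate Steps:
(-44 + 64)/(39 - 14) + t(4, -5)*8 = (-44 + 64)/(39 - 14) - 4*8 = 20/25 - 32 = 20*(1/25) - 32 = 4/5 - 32 = -156/5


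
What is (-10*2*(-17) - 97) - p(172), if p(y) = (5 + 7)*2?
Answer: 219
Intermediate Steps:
p(y) = 24 (p(y) = 12*2 = 24)
(-10*2*(-17) - 97) - p(172) = (-10*2*(-17) - 97) - 1*24 = (-20*(-17) - 97) - 24 = (340 - 97) - 24 = 243 - 24 = 219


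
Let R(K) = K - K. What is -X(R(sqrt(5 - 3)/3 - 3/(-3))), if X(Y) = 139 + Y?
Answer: -139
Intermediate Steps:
R(K) = 0
-X(R(sqrt(5 - 3)/3 - 3/(-3))) = -(139 + 0) = -1*139 = -139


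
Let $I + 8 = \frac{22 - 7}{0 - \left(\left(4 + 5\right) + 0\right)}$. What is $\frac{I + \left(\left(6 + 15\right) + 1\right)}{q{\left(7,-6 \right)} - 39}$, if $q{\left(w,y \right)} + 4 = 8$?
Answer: $- \frac{37}{105} \approx -0.35238$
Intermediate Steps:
$q{\left(w,y \right)} = 4$ ($q{\left(w,y \right)} = -4 + 8 = 4$)
$I = - \frac{29}{3}$ ($I = -8 + \frac{22 - 7}{0 - \left(\left(4 + 5\right) + 0\right)} = -8 + \frac{15}{0 - \left(9 + 0\right)} = -8 + \frac{15}{0 - 9} = -8 + \frac{15}{-9} = -8 + 15 \left(- \frac{1}{9}\right) = -8 - \frac{5}{3} = - \frac{29}{3} \approx -9.6667$)
$\frac{I + \left(\left(6 + 15\right) + 1\right)}{q{\left(7,-6 \right)} - 39} = \frac{- \frac{29}{3} + \left(\left(6 + 15\right) + 1\right)}{4 - 39} = \frac{- \frac{29}{3} + \left(21 + 1\right)}{-35} = \left(- \frac{29}{3} + 22\right) \left(- \frac{1}{35}\right) = \frac{37}{3} \left(- \frac{1}{35}\right) = - \frac{37}{105}$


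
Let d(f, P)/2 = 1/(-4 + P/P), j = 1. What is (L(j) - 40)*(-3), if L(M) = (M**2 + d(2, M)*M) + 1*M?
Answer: 116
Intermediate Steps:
d(f, P) = -2/3 (d(f, P) = 2/(-4 + P/P) = 2/(-4 + 1) = 2/(-3) = 2*(-1/3) = -2/3)
L(M) = M**2 + M/3 (L(M) = (M**2 - 2*M/3) + 1*M = (M**2 - 2*M/3) + M = M**2 + M/3)
(L(j) - 40)*(-3) = (1*(1/3 + 1) - 40)*(-3) = (1*(4/3) - 40)*(-3) = (4/3 - 40)*(-3) = -116/3*(-3) = 116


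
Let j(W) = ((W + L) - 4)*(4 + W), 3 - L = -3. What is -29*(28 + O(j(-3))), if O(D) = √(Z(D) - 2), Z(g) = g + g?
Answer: -812 - 58*I ≈ -812.0 - 58.0*I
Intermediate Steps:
L = 6 (L = 3 - 1*(-3) = 3 + 3 = 6)
Z(g) = 2*g
j(W) = (2 + W)*(4 + W) (j(W) = ((W + 6) - 4)*(4 + W) = ((6 + W) - 4)*(4 + W) = (2 + W)*(4 + W))
O(D) = √(-2 + 2*D) (O(D) = √(2*D - 2) = √(-2 + 2*D))
-29*(28 + O(j(-3))) = -29*(28 + √(-2 + 2*(8 + (-3)² + 6*(-3)))) = -29*(28 + √(-2 + 2*(8 + 9 - 18))) = -29*(28 + √(-2 + 2*(-1))) = -29*(28 + √(-2 - 2)) = -29*(28 + √(-4)) = -29*(28 + 2*I) = -812 - 58*I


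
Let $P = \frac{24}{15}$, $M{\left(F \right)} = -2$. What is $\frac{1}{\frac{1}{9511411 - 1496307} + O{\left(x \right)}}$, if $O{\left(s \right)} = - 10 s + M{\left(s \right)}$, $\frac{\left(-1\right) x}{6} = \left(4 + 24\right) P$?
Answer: $\frac{8015104}{21528569345} \approx 0.0003723$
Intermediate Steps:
$P = \frac{8}{5}$ ($P = 24 \cdot \frac{1}{15} = \frac{8}{5} \approx 1.6$)
$x = - \frac{1344}{5}$ ($x = - 6 \left(4 + 24\right) \frac{8}{5} = - 6 \cdot 28 \cdot \frac{8}{5} = \left(-6\right) \frac{224}{5} = - \frac{1344}{5} \approx -268.8$)
$O{\left(s \right)} = -2 - 10 s$ ($O{\left(s \right)} = - 10 s - 2 = -2 - 10 s$)
$\frac{1}{\frac{1}{9511411 - 1496307} + O{\left(x \right)}} = \frac{1}{\frac{1}{9511411 - 1496307} - -2686} = \frac{1}{\frac{1}{8015104} + \left(-2 + 2688\right)} = \frac{1}{\frac{1}{8015104} + 2686} = \frac{1}{\frac{21528569345}{8015104}} = \frac{8015104}{21528569345}$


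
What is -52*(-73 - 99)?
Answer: 8944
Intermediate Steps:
-52*(-73 - 99) = -52*(-172) = 8944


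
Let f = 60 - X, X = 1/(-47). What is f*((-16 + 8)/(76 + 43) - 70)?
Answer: -3360214/799 ≈ -4205.5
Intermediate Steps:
X = -1/47 ≈ -0.021277
f = 2821/47 (f = 60 - 1*(-1/47) = 60 + 1/47 = 2821/47 ≈ 60.021)
f*((-16 + 8)/(76 + 43) - 70) = 2821*((-16 + 8)/(76 + 43) - 70)/47 = 2821*(-8/119 - 70)/47 = (2821/47)*(-8338/119) = -3360214/799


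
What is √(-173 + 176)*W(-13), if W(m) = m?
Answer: -13*√3 ≈ -22.517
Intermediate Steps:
√(-173 + 176)*W(-13) = √(-173 + 176)*(-13) = √3*(-13) = -13*√3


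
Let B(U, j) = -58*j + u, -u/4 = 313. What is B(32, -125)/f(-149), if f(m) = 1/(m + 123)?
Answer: -155948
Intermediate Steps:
u = -1252 (u = -4*313 = -1252)
B(U, j) = -1252 - 58*j (B(U, j) = -58*j - 1252 = -1252 - 58*j)
f(m) = 1/(123 + m)
B(32, -125)/f(-149) = (-1252 - 58*(-125))/(1/(123 - 149)) = (-1252 + 7250)/(1/(-26)) = 5998/(-1/26) = 5998*(-26) = -155948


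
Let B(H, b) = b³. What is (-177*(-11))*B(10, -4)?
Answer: -124608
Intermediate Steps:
(-177*(-11))*B(10, -4) = -177*(-11)*(-4)³ = 1947*(-64) = -124608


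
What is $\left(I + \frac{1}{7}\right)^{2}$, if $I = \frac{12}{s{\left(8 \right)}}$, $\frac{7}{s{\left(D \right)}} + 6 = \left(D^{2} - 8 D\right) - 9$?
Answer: $\frac{32041}{49} \approx 653.9$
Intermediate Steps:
$s{\left(D \right)} = \frac{7}{-15 + D^{2} - 8 D}$ ($s{\left(D \right)} = \frac{7}{-6 - \left(9 - D^{2} + 8 D\right)} = \frac{7}{-15 + D^{2} - 8 D}$)
$I = - \frac{180}{7}$ ($I = \frac{12}{7 \frac{1}{-15 + 8^{2} - 64}} = \frac{12}{7 \frac{1}{-15 + 64 - 64}} = \frac{12}{7 \frac{1}{-15}} = \frac{12}{7 \left(- \frac{1}{15}\right)} = \frac{12}{- \frac{7}{15}} = 12 \left(- \frac{15}{7}\right) = - \frac{180}{7} \approx -25.714$)
$\left(I + \frac{1}{7}\right)^{2} = \left(- \frac{180}{7} + \frac{1}{7}\right)^{2} = \left(- \frac{179}{7}\right)^{2} = \frac{32041}{49}$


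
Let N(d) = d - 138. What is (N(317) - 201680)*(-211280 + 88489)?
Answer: 24742509291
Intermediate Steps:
N(d) = -138 + d
(N(317) - 201680)*(-211280 + 88489) = ((-138 + 317) - 201680)*(-211280 + 88489) = (179 - 201680)*(-122791) = -201501*(-122791) = 24742509291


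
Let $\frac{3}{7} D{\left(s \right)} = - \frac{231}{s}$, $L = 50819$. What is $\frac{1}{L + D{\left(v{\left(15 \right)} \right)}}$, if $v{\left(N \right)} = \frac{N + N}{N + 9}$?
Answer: $\frac{5}{251939} \approx 1.9846 \cdot 10^{-5}$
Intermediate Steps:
$v{\left(N \right)} = \frac{2 N}{9 + N}$
$D{\left(s \right)} = - \frac{539}{s}$ ($D{\left(s \right)} = \frac{7 \left(- \frac{231}{s}\right)}{3} = - \frac{539}{s}$)
$\frac{1}{L + D{\left(v{\left(15 \right)} \right)}} = \frac{1}{50819 - \frac{539}{2 \cdot 15 \frac{1}{9 + 15}}} = \frac{1}{50819 - \frac{539}{2 \cdot 15 \cdot \frac{1}{24}}} = \frac{1}{50819 - \frac{539}{\frac{5}{4}}} = \frac{1}{50819 - \frac{2156}{5}} = \frac{1}{\frac{251939}{5}} = \frac{5}{251939}$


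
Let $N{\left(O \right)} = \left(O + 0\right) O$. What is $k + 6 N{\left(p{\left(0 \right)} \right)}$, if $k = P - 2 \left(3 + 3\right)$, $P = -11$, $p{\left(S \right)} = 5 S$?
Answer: $-23$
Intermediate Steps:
$N{\left(O \right)} = O^{2}$ ($N{\left(O \right)} = O O = O^{2}$)
$k = -23$ ($k = -11 - 2 \left(3 + 3\right) = -11 - 12 = -23$)
$k + 6 N{\left(p{\left(0 \right)} \right)} = -23 + 6 \left(5 \cdot 0\right)^{2} = -23 + 6 \cdot 0^{2} = -23 + 6 \cdot 0 = -23 + 0 = -23$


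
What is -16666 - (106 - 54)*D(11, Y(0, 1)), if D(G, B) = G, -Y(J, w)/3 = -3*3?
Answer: -17238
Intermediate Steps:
Y(J, w) = 27 (Y(J, w) = -(-9)*3 = -3*(-9) = 27)
-16666 - (106 - 54)*D(11, Y(0, 1)) = -16666 - (106 - 54)*11 = -16666 - 52*11 = -16666 - 1*572 = -16666 - 572 = -17238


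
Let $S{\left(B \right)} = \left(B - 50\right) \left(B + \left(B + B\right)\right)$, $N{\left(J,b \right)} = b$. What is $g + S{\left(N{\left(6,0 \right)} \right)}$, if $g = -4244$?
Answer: $-4244$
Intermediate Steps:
$S{\left(B \right)} = 3 B \left(-50 + B\right)$ ($S{\left(B \right)} = \left(-50 + B\right) \left(B + 2 B\right) = \left(-50 + B\right) 3 B = 3 B \left(-50 + B\right)$)
$g + S{\left(N{\left(6,0 \right)} \right)} = -4244 + 3 \cdot 0 \left(-50 + 0\right) = -4244 + 3 \cdot 0 \left(-50\right) = -4244 + 0 = -4244$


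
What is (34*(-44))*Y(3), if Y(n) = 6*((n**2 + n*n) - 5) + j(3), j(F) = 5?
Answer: -124168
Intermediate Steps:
Y(n) = -25 + 12*n**2 (Y(n) = 6*((n**2 + n*n) - 5) + 5 = 6*((n**2 + n**2) - 5) + 5 = 6*(2*n**2 - 5) + 5 = 6*(-5 + 2*n**2) + 5 = (-30 + 12*n**2) + 5 = -25 + 12*n**2)
(34*(-44))*Y(3) = (34*(-44))*(-25 + 12*3**2) = -1496*(-25 + 12*9) = -1496*(-25 + 108) = -1496*83 = -124168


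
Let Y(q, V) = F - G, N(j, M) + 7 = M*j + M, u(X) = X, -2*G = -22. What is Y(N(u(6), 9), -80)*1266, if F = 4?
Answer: -8862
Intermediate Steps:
G = 11 (G = -1/2*(-22) = 11)
N(j, M) = -7 + M + M*j (N(j, M) = -7 + (M*j + M) = -7 + (M + M*j) = -7 + M + M*j)
Y(q, V) = -7 (Y(q, V) = 4 - 1*11 = 4 - 11 = -7)
Y(N(u(6), 9), -80)*1266 = -7*1266 = -8862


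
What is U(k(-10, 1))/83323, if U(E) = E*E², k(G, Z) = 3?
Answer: 27/83323 ≈ 0.00032404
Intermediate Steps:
U(E) = E³
U(k(-10, 1))/83323 = 3³/83323 = 27*(1/83323) = 27/83323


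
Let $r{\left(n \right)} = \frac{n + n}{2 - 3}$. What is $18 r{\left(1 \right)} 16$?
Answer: $-576$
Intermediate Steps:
$r{\left(n \right)} = - 2 n$ ($r{\left(n \right)} = \frac{2 n}{-1} = 2 n \left(-1\right) = - 2 n$)
$18 r{\left(1 \right)} 16 = 18 \left(\left(-2\right) 1\right) 16 = 18 \left(-2\right) 16 = \left(-36\right) 16 = -576$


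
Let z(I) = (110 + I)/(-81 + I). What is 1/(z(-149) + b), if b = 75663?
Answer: 230/17402529 ≈ 1.3216e-5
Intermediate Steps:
z(I) = (110 + I)/(-81 + I)
1/(z(-149) + b) = 1/((110 - 149)/(-81 - 149) + 75663) = 1/(-39/(-230) + 75663) = 1/(-1/230*(-39) + 75663) = 1/(39/230 + 75663) = 1/(17402529/230) = 230/17402529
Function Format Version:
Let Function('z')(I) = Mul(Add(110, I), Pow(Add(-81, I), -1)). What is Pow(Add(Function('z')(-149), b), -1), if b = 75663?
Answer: Rational(230, 17402529) ≈ 1.3216e-5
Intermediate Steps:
Function('z')(I) = Mul(Pow(Add(-81, I), -1), Add(110, I))
Pow(Add(Function('z')(-149), b), -1) = Pow(Add(Mul(Pow(Add(-81, -149), -1), Add(110, -149)), 75663), -1) = Pow(Add(Mul(Pow(-230, -1), -39), 75663), -1) = Pow(Add(Mul(Rational(-1, 230), -39), 75663), -1) = Pow(Add(Rational(39, 230), 75663), -1) = Pow(Rational(17402529, 230), -1) = Rational(230, 17402529)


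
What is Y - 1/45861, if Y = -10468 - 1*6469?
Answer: -776747758/45861 ≈ -16937.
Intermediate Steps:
Y = -16937 (Y = -10468 - 6469 = -16937)
Y - 1/45861 = -16937 - 1/45861 = -776747758/45861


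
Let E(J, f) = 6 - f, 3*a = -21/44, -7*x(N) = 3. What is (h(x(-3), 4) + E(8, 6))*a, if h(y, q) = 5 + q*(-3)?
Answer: 49/44 ≈ 1.1136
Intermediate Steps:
x(N) = -3/7 (x(N) = -⅐*3 = -3/7)
a = -7/44 (a = (-21/44)/3 = (-21*1/44)/3 = (⅓)*(-21/44) = -7/44 ≈ -0.15909)
h(y, q) = 5 - 3*q
(h(x(-3), 4) + E(8, 6))*a = ((5 - 3*4) + (6 - 1*6))*(-7/44) = ((5 - 12) + (6 - 6))*(-7/44) = (-7 + 0)*(-7/44) = -7*(-7/44) = 49/44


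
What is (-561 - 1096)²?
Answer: 2745649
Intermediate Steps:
(-561 - 1096)² = (-1657)² = 2745649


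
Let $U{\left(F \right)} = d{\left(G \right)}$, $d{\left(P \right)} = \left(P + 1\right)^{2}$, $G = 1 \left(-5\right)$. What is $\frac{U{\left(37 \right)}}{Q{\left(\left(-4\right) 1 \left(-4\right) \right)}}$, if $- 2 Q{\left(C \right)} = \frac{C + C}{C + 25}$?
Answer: $-41$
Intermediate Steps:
$G = -5$
$d{\left(P \right)} = \left(1 + P\right)^{2}$
$U{\left(F \right)} = 16$ ($U{\left(F \right)} = \left(1 - 5\right)^{2} = \left(-4\right)^{2} = 16$)
$Q{\left(C \right)} = - \frac{C}{25 + C}$ ($Q{\left(C \right)} = - \frac{\left(C + C\right) \frac{1}{C + 25}}{2} = - \frac{2 C \frac{1}{25 + C}}{2} = - \frac{C}{25 + C}$)
$\frac{U{\left(37 \right)}}{Q{\left(\left(-4\right) 1 \left(-4\right) \right)}} = \frac{16}{\left(-1\right) \left(-4\right) 1 \left(-4\right) \frac{1}{25 + \left(-4\right) 1 \left(-4\right)}} = \frac{16}{\left(-1\right) \left(\left(-4\right) \left(-4\right)\right) \frac{1}{25 - -16}} = \frac{16}{\left(-1\right) 16 \frac{1}{25 + 16}} = \frac{16}{\left(-1\right) 16 \cdot \frac{1}{41}} = \frac{16}{- \frac{16}{41}} = 16 \left(- \frac{41}{16}\right) = -41$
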